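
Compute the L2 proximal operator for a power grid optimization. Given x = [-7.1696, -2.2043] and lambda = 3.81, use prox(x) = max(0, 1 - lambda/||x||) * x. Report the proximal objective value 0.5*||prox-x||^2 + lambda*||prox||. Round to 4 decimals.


Step 1: Compute ||x||.
||x|| = 7.5008
Step 2: Compute scaling factor.
scale = max(0, 1 - 3.81/7.5008) = 0.4921
Step 3: prox(x) = [-3.5278, -1.0846]
||prox(x)|| = 3.6908
Step 4: Proximal objective.
0.5*||prox-x||^2 = 7.2581
lambda*||prox|| = 14.0619
Total = 21.32


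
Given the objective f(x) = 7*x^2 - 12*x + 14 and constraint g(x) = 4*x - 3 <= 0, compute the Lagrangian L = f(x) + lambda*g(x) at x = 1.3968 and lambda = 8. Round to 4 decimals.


Step 1: Evaluate f(x).
f(1.3968) = 7*1.3968^2 - 12*1.3968 + 14 = 10.8958
Step 2: Evaluate g(x).
g(1.3968) = 4*1.3968 - 3 = 2.5872
Step 3: Compute Lagrangian.
L = 10.8958 + 8*2.5872 = 31.5934


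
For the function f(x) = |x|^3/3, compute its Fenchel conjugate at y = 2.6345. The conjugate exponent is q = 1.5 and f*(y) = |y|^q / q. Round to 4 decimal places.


The conjugate exponent q satisfies 1/p + 1/q = 1.
p = 3, so q = 3/(3 - 1) = 1.5
|y|^q = 2.6345^1.5 = 4.2761
f*(2.6345) = 4.2761 / 1.5 = 2.8507


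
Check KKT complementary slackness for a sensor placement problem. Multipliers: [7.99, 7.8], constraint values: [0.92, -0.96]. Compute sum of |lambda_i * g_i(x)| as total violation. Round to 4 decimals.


KKT complementary slackness check:
lambda_1 * g_1 = 7.99 * 0.92 = 7.3508
lambda_2 * g_2 = 7.8 * -0.96 = -7.488
Total violation = 7.3508 + 7.488 = 14.8388


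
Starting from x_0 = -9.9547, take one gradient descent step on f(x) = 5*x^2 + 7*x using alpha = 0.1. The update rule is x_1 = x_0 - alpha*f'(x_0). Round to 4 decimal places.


We compute the gradient at x_0 and apply the update.
f'(x) = 10*x + 7
f'(-9.9547) = 10*-9.9547 + 7 = -92.547
x_1 = -9.9547 - 0.1*-92.547 = -0.7


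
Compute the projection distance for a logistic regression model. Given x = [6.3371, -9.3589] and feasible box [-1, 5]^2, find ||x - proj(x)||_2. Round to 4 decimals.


Project each component onto [-1, 5].
clip(6.3371) = 5.0, clip(-9.3589) = -1.0
Projection = [5.0, -1.0]
Squared diffs: [1.7878, 69.8712]
Distance = sqrt(71.659) = 8.4652


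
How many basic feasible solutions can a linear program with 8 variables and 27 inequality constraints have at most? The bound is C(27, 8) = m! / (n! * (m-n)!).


Each vertex corresponds to some choice of n active constraints out of m, so the number of vertices is at most C(m, n) = m! / (n!(m-n)!).
m = 27, n = 8
Numerator: 27 * 26 * 25 * 24 * 23 * 22 * 21 * 20
Denominator: 8! = 40320
C(27, 8) = 2220075


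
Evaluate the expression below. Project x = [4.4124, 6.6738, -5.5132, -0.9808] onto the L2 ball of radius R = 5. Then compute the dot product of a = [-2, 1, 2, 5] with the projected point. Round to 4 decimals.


Step 1: Compute ||x|| (intermediates to 6 decimals).
||x|| = sqrt(4.4124^2 + 6.6738^2 + (-5.5132)^2 + (-0.9808)^2) = 9.765563
Step 2: Project.
Since ||x|| > R, scale = R/||x|| = 5/9.765563 = 0.512003, proj(x) = scale * x
proj(x) = [2.259162, 3.417006, -2.822775, -0.502173]
Step 3: Dot product.
a^T * proj(x) = -2*2.259162 + 1*3.417006 + 2*(-2.822775) + 5*(-0.502173) = -9.2577


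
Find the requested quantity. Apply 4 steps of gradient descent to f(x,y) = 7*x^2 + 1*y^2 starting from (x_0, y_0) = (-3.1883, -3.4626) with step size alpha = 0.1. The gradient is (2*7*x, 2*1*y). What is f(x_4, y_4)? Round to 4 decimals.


Gradient descent on f(x,y) = 7*x^2 + 1*y^2.
Starting point: (-3.1883, -3.4626), alpha = 0.1
Step 1: grad_x = 2*7*-3.1883 = -44.6362, grad_y = 2*1*-3.4626 = -6.9252
  x_1 = -3.1883 - 0.1*-44.6362 = 1.2753
  y_1 = -3.4626 - 0.1*-6.9252 = -2.7701
Step 2: grad_x = 2*7*1.2753 = 17.8545, grad_y = 2*1*-2.7701 = -5.5402
  x_2 = 1.2753 - 0.1*17.8545 = -0.5101
  y_2 = -2.7701 - 0.1*-5.5402 = -2.2161
Step 3: grad_x = 2*7*-0.5101 = -7.1418, grad_y = 2*1*-2.2161 = -4.4321
  x_3 = -0.5101 - 0.1*-7.1418 = 0.2041
  y_3 = -2.2161 - 0.1*-4.4321 = -1.7729
Step 4: grad_x = 2*7*0.2041 = 2.8567, grad_y = 2*1*-1.7729 = -3.5457
  x_4 = 0.2041 - 0.1*2.8567 = -0.0816
  y_4 = -1.7729 - 0.1*-3.5457 = -1.4183
f(-0.0816, -1.4183) = 7*(-0.0816)^2 + 1*(-1.4183)^2 = 2.0582


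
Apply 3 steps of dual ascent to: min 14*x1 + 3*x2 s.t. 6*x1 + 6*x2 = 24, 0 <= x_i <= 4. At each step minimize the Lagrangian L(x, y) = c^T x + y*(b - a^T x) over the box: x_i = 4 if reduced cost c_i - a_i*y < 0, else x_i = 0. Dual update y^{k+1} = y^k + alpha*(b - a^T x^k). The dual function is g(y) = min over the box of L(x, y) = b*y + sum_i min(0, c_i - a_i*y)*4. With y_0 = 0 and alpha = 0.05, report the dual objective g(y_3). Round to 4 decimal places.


Dual ascent for LP: min 14*x1 + 3*x2, 6*x1 + 6*x2 = 24, 0 <= x_i <= 4
Step 1: y^k = 0.0, reduced costs: (14.0, 3.0)
  x^k = (0.0, 0.0), subgradient = b - a^T x = 24.0
  y^{k+1} = 0.0 + 0.05*24.0 = 1.2
Step 2: y^k = 1.2, reduced costs: (6.8, -4.2)
  x^k = (0.0, 4.0), subgradient = b - a^T x = 0.0
  y^{k+1} = 1.2 + 0.05*0.0 = 1.2
Step 3: y^k = 1.2, reduced costs: (6.8, -4.2)
  x^k = (0.0, 4.0), subgradient = b - a^T x = 0.0
  y^{k+1} = 1.2 + 0.05*0.0 = 1.2
Dual objective at y_3 = 1.2: reduced costs (6.8, -4.2), box minimizer x = (0.0, 4.0)
g(y_3) = b*y + (c1 - a1*y)*x1 + (c2 - a2*y)*x2 = 24*1.2 + 6.8*0.0 + (-4.2)*4.0 = 28.8 + 0.0 - 16.8 = 12.0


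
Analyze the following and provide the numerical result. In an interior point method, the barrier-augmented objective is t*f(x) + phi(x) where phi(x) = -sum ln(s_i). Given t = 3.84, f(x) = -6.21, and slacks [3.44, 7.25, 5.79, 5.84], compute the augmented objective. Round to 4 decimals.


Step 1: Compute log-barrier.
ln values: [1.2355, 1.981, 1.7561, 1.7647]
phi = -(1.2355 + 1.981 + 1.7561 + 1.7647) = -6.7373
Step 2: Compute augmented objective.
t*f(x) = 3.84*-6.21 = -23.8464
Total = -23.8464 - 6.7373 = -30.5837


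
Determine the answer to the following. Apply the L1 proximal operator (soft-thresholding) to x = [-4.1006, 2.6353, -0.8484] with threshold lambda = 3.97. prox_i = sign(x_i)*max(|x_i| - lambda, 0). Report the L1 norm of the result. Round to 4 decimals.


Soft-thresholding with lambda = 3.97:
prox(-4.1006) = sign(-4.1006)*max(|-4.1006| - 3.97, 0) = -0.1306
prox(2.6353) = sign(2.6353)*max(|2.6353| - 3.97, 0) = 0.0
prox(-0.8484) = sign(-0.8484)*max(|-0.8484| - 3.97, 0) = 0.0
prox(x) = [-0.1306, 0.0, 0.0]
||prox(x)||_1 = 0.1306 + 0.0 + 0.0 = 0.1306


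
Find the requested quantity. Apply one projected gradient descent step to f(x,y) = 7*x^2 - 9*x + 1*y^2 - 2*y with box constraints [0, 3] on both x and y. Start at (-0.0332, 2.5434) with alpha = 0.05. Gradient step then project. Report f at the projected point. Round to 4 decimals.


Step 1: Compute gradient at (-0.0332, 2.5434).
grad_x = 2*7*-0.0332 - 9 = -9.4648
grad_y = 2*1*2.5434 - 2 = 3.0868
Step 2: Gradient step.
x_raw = -0.0332 - 0.05*-9.4648 = 0.44
y_raw = 2.5434 - 0.05*3.0868 = 2.3891
Step 3: Project onto [0, 3].
x_proj = clip(0.44) = 0.44
y_proj = clip(2.3891) = 2.3891
Step 4: Evaluate f.
f(0.44, 2.3891) = -1.6754


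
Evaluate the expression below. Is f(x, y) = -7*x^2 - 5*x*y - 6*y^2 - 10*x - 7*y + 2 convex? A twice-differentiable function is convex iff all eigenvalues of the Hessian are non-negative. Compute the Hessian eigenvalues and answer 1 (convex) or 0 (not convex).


The Hessian of f(x,y) = -7*x^2 - 5*x*y - 6*y^2 - 10*x - 7*y + 2 is:
H = [[-14, -5], [-5, -12]]
Trace = -14 - 12 = -26
Determinant = -14*-12 - (-5)^2 = 143
Discriminant = (-26)^2 - 4*143 = 104.0
Eigenvalues: lambda_1 = -18.099, lambda_2 = -7.901
The function is not convex.

0


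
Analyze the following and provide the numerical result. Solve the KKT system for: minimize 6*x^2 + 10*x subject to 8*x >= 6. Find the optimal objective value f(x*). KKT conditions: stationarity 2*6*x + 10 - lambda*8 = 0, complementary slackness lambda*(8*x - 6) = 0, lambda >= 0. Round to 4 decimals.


Step 1: Try lambda = 0 (constraint inactive).
x_unc = -10/(2*6) = -0.8333
Check: 8*-0.8333 = -6.6664 < 6 -- violated!
Step 2: Constraint must be active: 8*x = 6
x* = 6/8 = 0.75
lambda = (2*6*0.75 + 10)/8 = 2.375
Step 3: Compute optimal value.
f(x*) = 6*0.75^2 + 10*0.75 = 10.875


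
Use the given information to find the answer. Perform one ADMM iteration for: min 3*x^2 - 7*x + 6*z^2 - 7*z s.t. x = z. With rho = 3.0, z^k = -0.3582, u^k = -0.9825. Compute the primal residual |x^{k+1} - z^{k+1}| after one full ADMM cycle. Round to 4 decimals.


ADMM iteration with rho = 3.0, z^k = -0.3582, u^k = -0.9825
Step 1: x-update.
Minimize 3*x^2 - 7*x + (3.0/2)*(x + 0.3582 - 0.9825)^2
FOC: (2*3 + 3.0)*x = 7 + 3.0*(-0.3582 + 0.9825)
x^{k+1} = 0.9859
Step 2: z-update.
Minimize 6*z^2 - 7*z + (3.0/2)*(0.9859 - z - 0.9825)^2
FOC: (2*6 + 3.0)*z = 7 + 3.0*(0.9859 - 0.9825)
z^{k+1} = 0.4673
Step 3: u-update.
u^{k+1} = -0.9825 + 0.9859 - 0.4673 = -0.464
Step 4: Primal residual = |0.9859 - 0.4673| = 0.5185


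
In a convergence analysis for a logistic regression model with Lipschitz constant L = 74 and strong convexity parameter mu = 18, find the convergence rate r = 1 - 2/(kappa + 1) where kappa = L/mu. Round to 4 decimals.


Step 1: Compute the condition number.
kappa = L/mu = 74/18 = 4.1111
Step 2: Compute the convergence rate.
r = 1 - 2/(kappa + 1) = 1 - 2*mu/(L + mu) = (L - mu)/(L + mu) = 56/92 = 0.6087


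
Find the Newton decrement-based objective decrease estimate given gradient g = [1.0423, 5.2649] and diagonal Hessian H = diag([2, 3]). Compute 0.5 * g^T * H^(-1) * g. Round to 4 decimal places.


Step 1: H is diagonal, so H^(-1) * g = [0.5212, 1.755].
Step 2: g^T H^(-1) g = sum_i g_i^2 / H_ii
  = (1.0423)^2/2 + (5.2649)^2/3
  = 0.5432 + 9.2397 = 9.7829
Step 3: Objective decrease = 0.5 * g^T H^(-1) g = 4.8915


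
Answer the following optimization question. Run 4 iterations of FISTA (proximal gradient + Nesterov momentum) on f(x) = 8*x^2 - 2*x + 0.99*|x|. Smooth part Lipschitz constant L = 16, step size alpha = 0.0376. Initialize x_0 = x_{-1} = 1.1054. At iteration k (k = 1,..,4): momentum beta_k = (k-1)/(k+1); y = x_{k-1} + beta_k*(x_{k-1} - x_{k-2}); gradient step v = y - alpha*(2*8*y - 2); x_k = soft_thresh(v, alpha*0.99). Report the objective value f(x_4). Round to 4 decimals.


FISTA on f(x) = 8*x^2 - 2*x + 0.99*|x|
L = 16, alpha = 0.0376
Iteration 1: beta = 0.0, y = 1.1054 + 0.0*(1.1054 - 1.1054) = 1.1054
  grad(y) = 15.6864, v = y - alpha*grad = 0.5156
  prox(v) = soft_thresh(0.5156, 0.0372) = 0.4784
Iteration 2: beta = 0.3333, y = 0.4784 + 0.3333*(0.4784 - 1.1054) = 0.2694
  grad(y) = 2.3097, v = y - alpha*grad = 0.1825
  prox(v) = soft_thresh(0.1825, 0.0372) = 0.1453
Iteration 3: beta = 0.5, y = 0.1453 + 0.5*(0.1453 - 0.4784) = -0.0213
  grad(y) = -2.34, v = y - alpha*grad = 0.0667
  prox(v) = soft_thresh(0.0667, 0.0372) = 0.0295
Iteration 4: beta = 0.6, y = 0.0295 + 0.6*(0.0295 - 0.1453) = -0.04
  grad(y) = -2.6393, v = y - alpha*grad = 0.0593
  prox(v) = soft_thresh(0.0593, 0.0372) = 0.0221
f(x_4) = 8*0.0221^2 - 2*0.0221 + 0.99*|0.0221| = -0.0184


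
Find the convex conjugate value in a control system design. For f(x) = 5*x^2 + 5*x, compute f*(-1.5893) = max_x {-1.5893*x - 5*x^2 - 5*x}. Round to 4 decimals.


f*(y) = sup_x {y*x - a*x^2 - b*x} = sup_x {(y-b)*x - a*x^2}
FOC: (y - b) - 2a*x = 0 => x* = (y - b)/(2a)
x* = (-1.5893 - 5)/(2*5) = -0.6589
f*(-1.5893) = (y-b)^2/(4a) = (-1.5893 - 5)^2/(4*5)
= 43.4189/20 = 2.1709


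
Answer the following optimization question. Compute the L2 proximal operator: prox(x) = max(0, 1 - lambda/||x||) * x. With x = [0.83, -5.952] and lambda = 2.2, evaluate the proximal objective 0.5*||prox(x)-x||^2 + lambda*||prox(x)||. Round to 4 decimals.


Step 1: Compute ||x||.
||x|| = 6.0096
Step 2: Compute scaling factor.
scale = max(0, 1 - 2.2/6.0096) = 0.6339
Step 3: prox(x) = [0.5262, -3.7731]
||prox(x)|| = 3.8096
Step 4: Proximal objective.
0.5*||prox-x||^2 = 2.42
lambda*||prox|| = 8.3811
Total = 10.8011


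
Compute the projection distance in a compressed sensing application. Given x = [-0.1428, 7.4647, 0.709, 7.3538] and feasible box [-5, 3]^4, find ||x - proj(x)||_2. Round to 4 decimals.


Project each component onto [-5, 3].
clip(-0.1428) = -0.1428, clip(7.4647) = 3.0, clip(0.709) = 0.709, clip(7.3538) = 3.0
Projection = [-0.1428, 3.0, 0.709, 3.0]
Squared diffs: [0.0, 19.9335, 0.0, 18.9556]
Distance = sqrt(38.8891) = 6.2361


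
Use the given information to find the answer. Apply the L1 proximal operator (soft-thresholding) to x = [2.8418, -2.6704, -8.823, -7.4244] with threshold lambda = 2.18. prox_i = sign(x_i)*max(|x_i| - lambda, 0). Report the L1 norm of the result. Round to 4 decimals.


Soft-thresholding with lambda = 2.18:
prox(2.8418) = sign(2.8418)*max(|2.8418| - 2.18, 0) = 0.6618
prox(-2.6704) = sign(-2.6704)*max(|-2.6704| - 2.18, 0) = -0.4904
prox(-8.823) = sign(-8.823)*max(|-8.823| - 2.18, 0) = -6.643
prox(-7.4244) = sign(-7.4244)*max(|-7.4244| - 2.18, 0) = -5.2444
prox(x) = [0.6618, -0.4904, -6.643, -5.2444]
||prox(x)||_1 = 0.6618 + 0.4904 + 6.643 + 5.2444 = 13.0396


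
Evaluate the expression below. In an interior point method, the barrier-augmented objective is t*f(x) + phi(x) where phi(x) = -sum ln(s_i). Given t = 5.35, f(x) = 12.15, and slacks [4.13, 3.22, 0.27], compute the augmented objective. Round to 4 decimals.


Step 1: Compute log-barrier.
ln values: [1.4183, 1.1694, -1.3093]
phi = -(1.4183 + 1.1694 - 1.3093) = -1.2783
Step 2: Compute augmented objective.
t*f(x) = 5.35*12.15 = 65.0025
Total = 65.0025 - 1.2783 = 63.7242


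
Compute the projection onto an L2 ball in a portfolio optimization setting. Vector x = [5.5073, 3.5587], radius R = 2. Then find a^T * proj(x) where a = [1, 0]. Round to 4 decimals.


Step 1: Compute ||x|| (intermediates to 6 decimals).
||x|| = sqrt(5.5073^2 + 3.5587^2) = 6.557034
Step 2: Project.
Since ||x|| > R, scale = R/||x|| = 2/6.557034 = 0.305016, proj(x) = scale * x
proj(x) = [1.679815, 1.08546]
Step 3: Dot product.
a^T * proj(x) = 1*1.679815 + 0*1.08546 = 1.6798


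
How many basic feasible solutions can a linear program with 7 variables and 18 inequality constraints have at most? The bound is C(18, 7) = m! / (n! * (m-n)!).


Each vertex corresponds to some choice of n active constraints out of m, so the number of vertices is at most C(m, n) = m! / (n!(m-n)!).
m = 18, n = 7
Numerator: 18 * 17 * 16 * 15 * 14 * 13 * 12
Denominator: 7! = 5040
C(18, 7) = 31824


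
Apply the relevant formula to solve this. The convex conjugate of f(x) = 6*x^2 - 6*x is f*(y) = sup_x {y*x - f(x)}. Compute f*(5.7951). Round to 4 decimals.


f*(y) = sup_x {y*x - a*x^2 - b*x} = sup_x {(y-b)*x - a*x^2}
FOC: (y - b) - 2a*x = 0 => x* = (y - b)/(2a)
x* = (5.7951 + 6)/(2*6) = 0.9829
f*(5.7951) = (y-b)^2/(4a) = (5.7951 + 6)^2/(4*6)
= 139.1244/24 = 5.7968


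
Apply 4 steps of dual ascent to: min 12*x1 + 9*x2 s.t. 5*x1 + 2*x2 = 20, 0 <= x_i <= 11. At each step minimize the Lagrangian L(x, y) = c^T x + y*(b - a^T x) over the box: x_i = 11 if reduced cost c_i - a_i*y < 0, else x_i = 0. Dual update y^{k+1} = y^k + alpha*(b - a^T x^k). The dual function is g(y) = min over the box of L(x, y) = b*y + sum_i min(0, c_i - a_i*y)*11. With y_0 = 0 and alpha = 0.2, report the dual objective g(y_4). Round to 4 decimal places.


Dual ascent for LP: min 12*x1 + 9*x2, 5*x1 + 2*x2 = 20, 0 <= x_i <= 11
Step 1: y^k = 0.0, reduced costs: (12.0, 9.0)
  x^k = (0.0, 0.0), subgradient = b - a^T x = 20.0
  y^{k+1} = 0.0 + 0.2*20.0 = 4.0
Step 2: y^k = 4.0, reduced costs: (-8.0, 1.0)
  x^k = (11.0, 0.0), subgradient = b - a^T x = -35.0
  y^{k+1} = 4.0 + 0.2*-35.0 = -3.0
Step 3: y^k = -3.0, reduced costs: (27.0, 15.0)
  x^k = (0.0, 0.0), subgradient = b - a^T x = 20.0
  y^{k+1} = -3.0 + 0.2*20.0 = 1.0
Step 4: y^k = 1.0, reduced costs: (7.0, 7.0)
  x^k = (0.0, 0.0), subgradient = b - a^T x = 20.0
  y^{k+1} = 1.0 + 0.2*20.0 = 5.0
Dual objective at y_4 = 5.0: reduced costs (-13.0, -1.0), box minimizer x = (11.0, 11.0)
g(y_4) = b*y + (c1 - a1*y)*x1 + (c2 - a2*y)*x2 = 20*5.0 + (-13.0)*11.0 + (-1.0)*11.0 = 100.0 - 143.0 - 11.0 = -54.0


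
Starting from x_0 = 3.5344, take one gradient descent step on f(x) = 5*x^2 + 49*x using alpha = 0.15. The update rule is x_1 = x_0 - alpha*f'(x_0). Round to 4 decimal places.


We compute the gradient at x_0 and apply the update.
f'(x) = 10*x + 49
f'(3.5344) = 10*3.5344 + 49 = 84.344
x_1 = 3.5344 - 0.15*84.344 = -9.1172


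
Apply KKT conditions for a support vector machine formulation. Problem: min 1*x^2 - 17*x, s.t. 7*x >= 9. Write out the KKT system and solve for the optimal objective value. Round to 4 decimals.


Step 1: Try lambda = 0 (constraint inactive).
Stationarity: 2*1*x - 17 = 0
x* = 17/(2*1) = 8.5
Check constraint: 7*8.5 = 59.5 >= 9 -- satisfied.
Step 2: Compute optimal value.
f(x*) = 1*8.5^2 - 17*8.5 = -72.25


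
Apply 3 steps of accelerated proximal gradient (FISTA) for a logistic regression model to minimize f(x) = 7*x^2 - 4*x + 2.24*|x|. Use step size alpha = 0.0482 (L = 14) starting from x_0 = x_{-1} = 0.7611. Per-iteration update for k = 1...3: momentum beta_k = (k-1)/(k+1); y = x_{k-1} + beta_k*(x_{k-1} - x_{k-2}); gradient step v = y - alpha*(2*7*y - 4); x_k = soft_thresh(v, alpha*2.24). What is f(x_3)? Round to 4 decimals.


FISTA on f(x) = 7*x^2 - 4*x + 2.24*|x|
L = 14, alpha = 0.0482
Iteration 1: beta = 0.0, y = 0.7611 + 0.0*(0.7611 - 0.7611) = 0.7611
  grad(y) = 6.6554, v = y - alpha*grad = 0.4403
  prox(v) = soft_thresh(0.4403, 0.108) = 0.3323
Iteration 2: beta = 0.3333, y = 0.3323 + 0.3333*(0.3323 - 0.7611) = 0.1894
  grad(y) = -1.3481, v = y - alpha*grad = 0.2544
  prox(v) = soft_thresh(0.2544, 0.108) = 0.1464
Iteration 3: beta = 0.5, y = 0.1464 + 0.5*(0.1464 - 0.3323) = 0.0535
  grad(y) = -3.2513, v = y - alpha*grad = 0.2102
  prox(v) = soft_thresh(0.2102, 0.108) = 0.1022
f(x_3) = 7*0.1022^2 - 4*0.1022 + 2.24*|0.1022| = -0.1068


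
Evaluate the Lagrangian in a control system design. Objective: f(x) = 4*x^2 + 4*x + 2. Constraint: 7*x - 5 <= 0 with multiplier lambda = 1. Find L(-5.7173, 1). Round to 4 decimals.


Step 1: Evaluate f(x).
f(-5.7173) = 4*(-5.7173)^2 + 4*(-5.7173) + 2 = 109.8809
Step 2: Evaluate g(x).
g(-5.7173) = 7*-5.7173 - 5 = -45.0211
Step 3: Compute Lagrangian.
L = 109.8809 + 1*-45.0211 = 64.8598


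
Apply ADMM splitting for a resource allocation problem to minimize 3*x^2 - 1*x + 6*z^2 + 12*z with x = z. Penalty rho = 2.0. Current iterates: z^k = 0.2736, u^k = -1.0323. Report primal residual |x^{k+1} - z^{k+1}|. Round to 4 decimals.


ADMM iteration with rho = 2.0, z^k = 0.2736, u^k = -1.0323
Step 1: x-update.
Minimize 3*x^2 - 1*x + (2.0/2)*(x - 0.2736 - 1.0323)^2
FOC: (2*3 + 2.0)*x = 1 + 2.0*(0.2736 + 1.0323)
x^{k+1} = 0.4515
Step 2: z-update.
Minimize 6*z^2 + 12*z + (2.0/2)*(0.4515 - z - 1.0323)^2
FOC: (2*6 + 2.0)*z = -12 + 2.0*(0.4515 - 1.0323)
z^{k+1} = -0.9401
Step 3: u-update.
u^{k+1} = -1.0323 + 0.4515 + 0.9401 = 0.3593
Step 4: Primal residual = |0.4515 + 0.9401| = 1.3916


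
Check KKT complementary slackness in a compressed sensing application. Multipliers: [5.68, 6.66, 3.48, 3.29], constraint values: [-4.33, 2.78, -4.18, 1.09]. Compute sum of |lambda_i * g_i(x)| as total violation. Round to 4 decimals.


KKT complementary slackness check:
lambda_1 * g_1 = 5.68 * -4.33 = -24.5944
lambda_2 * g_2 = 6.66 * 2.78 = 18.5148
lambda_3 * g_3 = 3.48 * -4.18 = -14.5464
lambda_4 * g_4 = 3.29 * 1.09 = 3.5861
Total violation = 24.5944 + 18.5148 + 14.5464 + 3.5861 = 61.2417


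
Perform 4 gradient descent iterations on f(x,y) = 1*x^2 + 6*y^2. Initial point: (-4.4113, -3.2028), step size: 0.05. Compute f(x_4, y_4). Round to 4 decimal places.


Gradient descent on f(x,y) = 1*x^2 + 6*y^2.
Starting point: (-4.4113, -3.2028), alpha = 0.05
Step 1: grad_x = 2*1*-4.4113 = -8.8226, grad_y = 2*6*-3.2028 = -38.4336
  x_1 = -4.4113 - 0.05*-8.8226 = -3.9702
  y_1 = -3.2028 - 0.05*-38.4336 = -1.2811
Step 2: grad_x = 2*1*-3.9702 = -7.9403, grad_y = 2*6*-1.2811 = -15.3734
  x_2 = -3.9702 - 0.05*-7.9403 = -3.5732
  y_2 = -1.2811 - 0.05*-15.3734 = -0.5124
Step 3: grad_x = 2*1*-3.5732 = -7.1463, grad_y = 2*6*-0.5124 = -6.1494
  x_3 = -3.5732 - 0.05*-7.1463 = -3.2158
  y_3 = -0.5124 - 0.05*-6.1494 = -0.205
Step 4: grad_x = 2*1*-3.2158 = -6.4317, grad_y = 2*6*-0.205 = -2.4598
  x_4 = -3.2158 - 0.05*-6.4317 = -2.8943
  y_4 = -0.205 - 0.05*-2.4598 = -0.082
f(-2.8943, -0.082) = 1*(-2.8943)^2 + 6*(-0.082)^2 = 8.417


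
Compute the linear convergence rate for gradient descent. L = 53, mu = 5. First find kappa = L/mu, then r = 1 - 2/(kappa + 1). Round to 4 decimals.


Step 1: Compute the condition number.
kappa = L/mu = 53/5 = 10.6
Step 2: Compute the convergence rate.
r = 1 - 2/(kappa + 1) = 1 - 2*mu/(L + mu) = (L - mu)/(L + mu) = 48/58 = 0.8276


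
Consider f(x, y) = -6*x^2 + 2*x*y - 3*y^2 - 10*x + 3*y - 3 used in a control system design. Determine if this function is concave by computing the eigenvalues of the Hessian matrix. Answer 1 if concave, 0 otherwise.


The Hessian of f(x,y) = -6*x^2 + 2*x*y - 3*y^2 - 10*x + 3*y - 3 is:
H = [[-12, 2], [2, -6]]
Trace = -12 - 6 = -18
Determinant = -12*-6 - (2)^2 = 68
Discriminant = (-18)^2 - 4*68 = 52.0
Eigenvalues: lambda_1 = -12.6056, lambda_2 = -5.3944
The function is concave.

1


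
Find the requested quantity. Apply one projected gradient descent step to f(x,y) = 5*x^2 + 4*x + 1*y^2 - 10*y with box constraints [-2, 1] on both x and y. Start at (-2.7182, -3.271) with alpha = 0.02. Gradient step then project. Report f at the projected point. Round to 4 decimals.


Step 1: Compute gradient at (-2.7182, -3.271).
grad_x = 2*5*-2.7182 + 4 = -23.182
grad_y = 2*1*-3.271 - 10 = -16.542
Step 2: Gradient step.
x_raw = -2.7182 - 0.02*-23.182 = -2.2546
y_raw = -3.271 - 0.02*-16.542 = -2.9402
Step 3: Project onto [-2, 1].
x_proj = clip(-2.2546) = -2.0
y_proj = clip(-2.9402) = -2.0
Step 4: Evaluate f.
f(-2.0, -2.0) = 36.0


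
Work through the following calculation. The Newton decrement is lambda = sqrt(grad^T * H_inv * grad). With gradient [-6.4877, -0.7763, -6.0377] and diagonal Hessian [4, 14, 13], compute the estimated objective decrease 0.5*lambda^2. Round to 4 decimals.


Step 1: H is diagonal, so H^(-1) * g = [-1.6219, -0.0555, -0.4644].
Step 2: g^T H^(-1) g = sum_i g_i^2 / H_ii
  = (-6.4877)^2/4 + (-0.7763)^2/14 + (-6.0377)^2/13
  = 10.5226 + 0.043 + 2.8041 = 13.3697
Step 3: Objective decrease = 0.5 * g^T H^(-1) g = 6.6849


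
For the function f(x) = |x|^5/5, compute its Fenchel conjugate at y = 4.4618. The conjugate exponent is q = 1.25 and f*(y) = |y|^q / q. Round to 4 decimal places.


The conjugate exponent q satisfies 1/p + 1/q = 1.
p = 5, so q = 5/(5 - 1) = 1.25
|y|^q = 4.4618^1.25 = 6.4847
f*(4.4618) = 6.4847 / 1.25 = 5.1877


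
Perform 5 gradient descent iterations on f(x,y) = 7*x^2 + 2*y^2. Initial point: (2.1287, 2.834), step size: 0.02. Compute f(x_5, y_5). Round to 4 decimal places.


Gradient descent on f(x,y) = 7*x^2 + 2*y^2.
Starting point: (2.1287, 2.834), alpha = 0.02
Step 1: grad_x = 2*7*2.1287 = 29.8018, grad_y = 2*2*2.834 = 11.336
  x_1 = 2.1287 - 0.02*29.8018 = 1.5327
  y_1 = 2.834 - 0.02*11.336 = 2.6073
Step 2: grad_x = 2*7*1.5327 = 21.4573, grad_y = 2*2*2.6073 = 10.4291
  x_2 = 1.5327 - 0.02*21.4573 = 1.1035
  y_2 = 2.6073 - 0.02*10.4291 = 2.3987
Step 3: grad_x = 2*7*1.1035 = 15.4493, grad_y = 2*2*2.3987 = 9.5948
  x_3 = 1.1035 - 0.02*15.4493 = 0.7945
  y_3 = 2.3987 - 0.02*9.5948 = 2.2068
Step 4: grad_x = 2*7*0.7945 = 11.1235, grad_y = 2*2*2.2068 = 8.8272
  x_4 = 0.7945 - 0.02*11.1235 = 0.5721
  y_4 = 2.2068 - 0.02*8.8272 = 2.0303
Step 5: grad_x = 2*7*0.5721 = 8.0089, grad_y = 2*2*2.0303 = 8.121
  x_5 = 0.5721 - 0.02*8.0089 = 0.4119
  y_5 = 2.0303 - 0.02*8.121 = 1.8678
f(0.4119, 1.8678) = 7*0.4119^2 + 2*1.8678^2 = 8.1652


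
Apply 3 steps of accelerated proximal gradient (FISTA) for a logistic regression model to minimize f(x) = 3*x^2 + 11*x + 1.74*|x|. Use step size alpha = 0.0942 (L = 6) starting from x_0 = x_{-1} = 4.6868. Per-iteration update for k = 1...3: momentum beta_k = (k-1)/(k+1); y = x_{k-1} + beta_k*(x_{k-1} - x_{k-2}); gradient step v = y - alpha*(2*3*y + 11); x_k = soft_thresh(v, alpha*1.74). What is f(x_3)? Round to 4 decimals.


FISTA on f(x) = 3*x^2 + 11*x + 1.74*|x|
L = 6, alpha = 0.0942
Iteration 1: beta = 0.0, y = 4.6868 + 0.0*(4.6868 - 4.6868) = 4.6868
  grad(y) = 39.1208, v = y - alpha*grad = 1.0016
  prox(v) = soft_thresh(1.0016, 0.1639) = 0.8377
Iteration 2: beta = 0.3333, y = 0.8377 + 0.3333*(0.8377 - 4.6868) = -0.4453
  grad(y) = 8.3281, v = y - alpha*grad = -1.2298
  prox(v) = soft_thresh(-1.2298, 0.1639) = -1.0659
Iteration 3: beta = 0.5, y = -1.0659 + 0.5*(-1.0659 - 0.8377) = -2.0177
  grad(y) = -1.1064, v = y - alpha*grad = -1.9135
  prox(v) = soft_thresh(-1.9135, 0.1639) = -1.7496
f(x_3) = 3*(-1.7496)^2 + 11*(-1.7496) + 1.74*|-1.7496| = -7.018


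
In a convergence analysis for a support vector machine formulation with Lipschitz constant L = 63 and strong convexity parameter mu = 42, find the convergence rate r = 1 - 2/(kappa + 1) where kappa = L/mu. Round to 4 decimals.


Step 1: Compute the condition number.
kappa = L/mu = 63/42 = 1.5
Step 2: Compute the convergence rate.
r = 1 - 2/(kappa + 1) = 1 - 2*mu/(L + mu) = (L - mu)/(L + mu) = 21/105 = 0.2


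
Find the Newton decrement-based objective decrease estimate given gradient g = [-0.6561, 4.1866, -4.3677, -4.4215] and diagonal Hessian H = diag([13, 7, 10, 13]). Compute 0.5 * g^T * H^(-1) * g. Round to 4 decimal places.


Step 1: H is diagonal, so H^(-1) * g = [-0.0505, 0.5981, -0.4368, -0.3401].
Step 2: g^T H^(-1) g = sum_i g_i^2 / H_ii
  = (-0.6561)^2/13 + (4.1866)^2/7 + (-4.3677)^2/10 + (-4.4215)^2/13
  = 0.0331 + 2.5039 + 1.9077 + 1.5038 = 5.9486
Step 3: Objective decrease = 0.5 * g^T H^(-1) g = 2.9743


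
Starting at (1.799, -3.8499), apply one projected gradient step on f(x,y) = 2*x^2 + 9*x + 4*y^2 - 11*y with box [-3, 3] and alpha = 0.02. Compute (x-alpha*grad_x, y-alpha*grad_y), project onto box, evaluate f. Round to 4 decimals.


Step 1: Compute gradient at (1.799, -3.8499).
grad_x = 2*2*1.799 + 9 = 16.196
grad_y = 2*4*-3.8499 - 11 = -41.7992
Step 2: Gradient step.
x_raw = 1.799 - 0.02*16.196 = 1.4751
y_raw = -3.8499 - 0.02*-41.7992 = -3.0139
Step 3: Project onto [-3, 3].
x_proj = clip(1.4751) = 1.4751
y_proj = clip(-3.0139) = -3.0
Step 4: Evaluate f.
f(1.4751, -3.0) = 86.6274


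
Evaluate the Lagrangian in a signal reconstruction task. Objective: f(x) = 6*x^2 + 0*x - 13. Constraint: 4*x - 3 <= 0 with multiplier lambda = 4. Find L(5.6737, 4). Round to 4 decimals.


Step 1: Evaluate f(x).
f(5.6737) = 6*5.6737^2 + 0*5.6737 - 13 = 180.1452
Step 2: Evaluate g(x).
g(5.6737) = 4*5.6737 - 3 = 19.6948
Step 3: Compute Lagrangian.
L = 180.1452 + 4*19.6948 = 258.9244


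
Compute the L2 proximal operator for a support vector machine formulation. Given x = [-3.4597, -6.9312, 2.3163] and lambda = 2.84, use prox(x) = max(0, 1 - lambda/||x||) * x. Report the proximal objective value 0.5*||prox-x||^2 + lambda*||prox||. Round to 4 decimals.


Step 1: Compute ||x||.
||x|| = 8.0856
Step 2: Compute scaling factor.
scale = max(0, 1 - 2.84/8.0856) = 0.6488
Step 3: prox(x) = [-2.2445, -4.4967, 1.5027]
||prox(x)|| = 5.2456
Step 4: Proximal objective.
0.5*||prox-x||^2 = 4.0328
lambda*||prox|| = 14.8975
Total = 18.9302


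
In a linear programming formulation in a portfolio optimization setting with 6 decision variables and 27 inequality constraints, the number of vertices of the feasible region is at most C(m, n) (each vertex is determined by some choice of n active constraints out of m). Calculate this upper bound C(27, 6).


Each vertex corresponds to some choice of n active constraints out of m, so the number of vertices is at most C(m, n) = m! / (n!(m-n)!).
m = 27, n = 6
Numerator: 27 * 26 * 25 * 24 * 23 * 22
Denominator: 6! = 720
C(27, 6) = 296010


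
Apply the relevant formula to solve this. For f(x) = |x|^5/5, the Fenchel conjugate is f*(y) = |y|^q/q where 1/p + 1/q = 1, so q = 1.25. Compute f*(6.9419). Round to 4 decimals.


The conjugate exponent q satisfies 1/p + 1/q = 1.
p = 5, so q = 5/(5 - 1) = 1.25
|y|^q = 6.9419^1.25 = 11.268
f*(6.9419) = 11.268 / 1.25 = 9.0144


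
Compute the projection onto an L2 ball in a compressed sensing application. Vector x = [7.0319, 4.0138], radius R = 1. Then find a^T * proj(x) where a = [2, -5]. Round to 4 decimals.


Step 1: Compute ||x|| (intermediates to 6 decimals).
||x|| = sqrt(7.0319^2 + 4.0138^2) = 8.096802
Step 2: Project.
Since ||x|| > R, scale = R/||x|| = 1/8.096802 = 0.123506, proj(x) = scale * x
proj(x) = [0.868482, 0.495728]
Step 3: Dot product.
a^T * proj(x) = 2*0.868482 - 5*0.495728 = -0.7417


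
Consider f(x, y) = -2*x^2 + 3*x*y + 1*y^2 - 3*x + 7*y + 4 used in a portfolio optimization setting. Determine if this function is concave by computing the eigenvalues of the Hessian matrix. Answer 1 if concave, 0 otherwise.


The Hessian of f(x,y) = -2*x^2 + 3*x*y + 1*y^2 - 3*x + 7*y + 4 is:
H = [[-4, 3], [3, 2]]
Trace = -4 + 2 = -2
Determinant = -4*2 - (3)^2 = -17
Discriminant = (-2)^2 - 4*-17 = 72.0
Eigenvalues: lambda_1 = -5.2426, lambda_2 = 3.2426
The function is not concave.

0


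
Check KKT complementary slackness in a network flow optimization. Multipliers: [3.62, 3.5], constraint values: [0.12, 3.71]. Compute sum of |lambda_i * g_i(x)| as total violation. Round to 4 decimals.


KKT complementary slackness check:
lambda_1 * g_1 = 3.62 * 0.12 = 0.4344
lambda_2 * g_2 = 3.5 * 3.71 = 12.985
Total violation = 0.4344 + 12.985 = 13.4194


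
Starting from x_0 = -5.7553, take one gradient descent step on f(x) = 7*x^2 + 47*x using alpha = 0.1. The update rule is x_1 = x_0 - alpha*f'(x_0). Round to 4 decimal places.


We compute the gradient at x_0 and apply the update.
f'(x) = 14*x + 47
f'(-5.7553) = 14*-5.7553 + 47 = -33.5742
x_1 = -5.7553 - 0.1*-33.5742 = -2.3979


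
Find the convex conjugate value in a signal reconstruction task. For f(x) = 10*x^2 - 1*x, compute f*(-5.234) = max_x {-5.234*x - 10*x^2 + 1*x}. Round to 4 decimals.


f*(y) = sup_x {y*x - a*x^2 - b*x} = sup_x {(y-b)*x - a*x^2}
FOC: (y - b) - 2a*x = 0 => x* = (y - b)/(2a)
x* = (-5.234 + 1)/(2*10) = -0.2117
f*(-5.234) = (y-b)^2/(4a) = (-5.234 + 1)^2/(4*10)
= 17.9268/40 = 0.4482


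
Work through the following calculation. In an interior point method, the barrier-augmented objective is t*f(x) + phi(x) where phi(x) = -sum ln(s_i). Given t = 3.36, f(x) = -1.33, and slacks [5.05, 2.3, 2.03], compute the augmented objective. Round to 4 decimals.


Step 1: Compute log-barrier.
ln values: [1.6194, 0.8329, 0.708]
phi = -(1.6194 + 0.8329 + 0.708) = -3.1603
Step 2: Compute augmented objective.
t*f(x) = 3.36*-1.33 = -4.4688
Total = -4.4688 - 3.1603 = -7.6291


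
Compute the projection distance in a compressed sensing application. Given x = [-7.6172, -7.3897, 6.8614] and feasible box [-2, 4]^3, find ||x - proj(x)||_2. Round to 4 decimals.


Project each component onto [-2, 4].
clip(-7.6172) = -2.0, clip(-7.3897) = -2.0, clip(6.8614) = 4.0
Projection = [-2.0, -2.0, 4.0]
Squared diffs: [31.5529, 29.0489, 8.1876]
Distance = sqrt(68.7894) = 8.2939


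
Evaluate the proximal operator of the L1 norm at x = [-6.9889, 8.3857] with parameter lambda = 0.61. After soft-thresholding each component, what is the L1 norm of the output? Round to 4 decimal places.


Soft-thresholding with lambda = 0.61:
prox(-6.9889) = sign(-6.9889)*max(|-6.9889| - 0.61, 0) = -6.3789
prox(8.3857) = sign(8.3857)*max(|8.3857| - 0.61, 0) = 7.7757
prox(x) = [-6.3789, 7.7757]
||prox(x)||_1 = 6.3789 + 7.7757 = 14.1546


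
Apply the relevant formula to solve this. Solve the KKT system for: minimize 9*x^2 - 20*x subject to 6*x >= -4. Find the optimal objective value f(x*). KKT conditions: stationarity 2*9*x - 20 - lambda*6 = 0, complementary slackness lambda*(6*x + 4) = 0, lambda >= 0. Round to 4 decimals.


Step 1: Try lambda = 0 (constraint inactive).
Stationarity: 2*9*x - 20 = 0
x* = 20/(2*9) = 10/9 = 1.1111 (rounded; the exact value 10/9 is used below)
Check constraint: 6*1.1111 = 6.6666 >= -4 -- satisfied.
Step 2: Compute optimal value.
f(x*) = 9*(10/9)^2 - 20*(10/9) = -11.1111


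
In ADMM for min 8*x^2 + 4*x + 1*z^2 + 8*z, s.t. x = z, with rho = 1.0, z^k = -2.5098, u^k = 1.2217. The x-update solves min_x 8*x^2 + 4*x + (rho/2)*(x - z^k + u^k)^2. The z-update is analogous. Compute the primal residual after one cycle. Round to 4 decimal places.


ADMM iteration with rho = 1.0, z^k = -2.5098, u^k = 1.2217
Step 1: x-update.
Minimize 8*x^2 + 4*x + (1.0/2)*(x + 2.5098 + 1.2217)^2
FOC: (2*8 + 1.0)*x = -4 + 1.0*(-2.5098 - 1.2217)
x^{k+1} = -0.4548
Step 2: z-update.
Minimize 1*z^2 + 8*z + (1.0/2)*(-0.4548 - z + 1.2217)^2
FOC: (2*1 + 1.0)*z = -8 + 1.0*(-0.4548 + 1.2217)
z^{k+1} = -2.411
Step 3: u-update.
u^{k+1} = 1.2217 - 0.4548 + 2.411 = 3.1779
Step 4: Primal residual = |-0.4548 + 2.411| = 1.9562


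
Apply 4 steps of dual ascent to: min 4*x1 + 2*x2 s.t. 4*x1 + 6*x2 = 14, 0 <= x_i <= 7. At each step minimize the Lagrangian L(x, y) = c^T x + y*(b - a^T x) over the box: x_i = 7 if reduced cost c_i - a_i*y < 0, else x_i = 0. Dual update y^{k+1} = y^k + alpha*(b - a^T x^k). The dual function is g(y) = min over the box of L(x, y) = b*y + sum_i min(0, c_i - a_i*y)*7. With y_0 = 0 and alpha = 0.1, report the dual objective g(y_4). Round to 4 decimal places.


Dual ascent for LP: min 4*x1 + 2*x2, 4*x1 + 6*x2 = 14, 0 <= x_i <= 7
Step 1: y^k = 0.0, reduced costs: (4.0, 2.0)
  x^k = (0.0, 0.0), subgradient = b - a^T x = 14.0
  y^{k+1} = 0.0 + 0.1*14.0 = 1.4
Step 2: y^k = 1.4, reduced costs: (-1.6, -6.4)
  x^k = (7.0, 7.0), subgradient = b - a^T x = -56.0
  y^{k+1} = 1.4 + 0.1*-56.0 = -4.2
Step 3: y^k = -4.2, reduced costs: (20.8, 27.2)
  x^k = (0.0, 0.0), subgradient = b - a^T x = 14.0
  y^{k+1} = -4.2 + 0.1*14.0 = -2.8
Step 4: y^k = -2.8, reduced costs: (15.2, 18.8)
  x^k = (0.0, 0.0), subgradient = b - a^T x = 14.0
  y^{k+1} = -2.8 + 0.1*14.0 = -1.4
Dual objective at y_4 = -1.4: reduced costs (9.6, 10.4), box minimizer x = (0.0, 0.0)
g(y_4) = b*y + (c1 - a1*y)*x1 + (c2 - a2*y)*x2 = 14*(-1.4) + 9.6*0.0 + 10.4*0.0 = -19.6 + 0.0 + 0.0 = -19.6


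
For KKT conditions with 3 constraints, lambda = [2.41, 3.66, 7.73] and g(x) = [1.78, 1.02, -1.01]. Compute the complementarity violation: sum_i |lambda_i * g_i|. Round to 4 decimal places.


KKT complementary slackness check:
lambda_1 * g_1 = 2.41 * 1.78 = 4.2898
lambda_2 * g_2 = 3.66 * 1.02 = 3.7332
lambda_3 * g_3 = 7.73 * -1.01 = -7.8073
Total violation = 4.2898 + 3.7332 + 7.8073 = 15.8303


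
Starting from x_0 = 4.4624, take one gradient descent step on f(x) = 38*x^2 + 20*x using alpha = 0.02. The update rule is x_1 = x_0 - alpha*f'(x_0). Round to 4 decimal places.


We compute the gradient at x_0 and apply the update.
f'(x) = 76*x + 20
f'(4.4624) = 76*4.4624 + 20 = 359.1424
x_1 = 4.4624 - 0.02*359.1424 = -2.7204


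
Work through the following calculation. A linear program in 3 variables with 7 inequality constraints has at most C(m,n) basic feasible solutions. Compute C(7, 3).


Each vertex corresponds to some choice of n active constraints out of m, so the number of vertices is at most C(m, n) = m! / (n!(m-n)!).
m = 7, n = 3
Numerator: 7 * 6 * 5
Denominator: 3! = 6
C(7, 3) = 35


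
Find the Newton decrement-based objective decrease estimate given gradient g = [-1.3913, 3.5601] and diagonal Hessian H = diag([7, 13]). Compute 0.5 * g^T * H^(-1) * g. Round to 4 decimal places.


Step 1: H is diagonal, so H^(-1) * g = [-0.1988, 0.2739].
Step 2: g^T H^(-1) g = sum_i g_i^2 / H_ii
  = (-1.3913)^2/7 + (3.5601)^2/13
  = 0.2765 + 0.9749 = 1.2515
Step 3: Objective decrease = 0.5 * g^T H^(-1) g = 0.6257


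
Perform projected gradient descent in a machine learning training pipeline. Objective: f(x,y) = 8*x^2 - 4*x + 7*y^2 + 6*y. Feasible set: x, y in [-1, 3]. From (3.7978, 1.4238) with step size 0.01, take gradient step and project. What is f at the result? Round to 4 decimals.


Step 1: Compute gradient at (3.7978, 1.4238).
grad_x = 2*8*3.7978 - 4 = 56.7648
grad_y = 2*7*1.4238 + 6 = 25.9332
Step 2: Gradient step.
x_raw = 3.7978 - 0.01*56.7648 = 3.2302
y_raw = 1.4238 - 0.01*25.9332 = 1.1645
Step 3: Project onto [-1, 3].
x_proj = clip(3.2302) = 3.0
y_proj = clip(1.1645) = 1.1645
Step 4: Evaluate f.
f(3.0, 1.1645) = 76.4787


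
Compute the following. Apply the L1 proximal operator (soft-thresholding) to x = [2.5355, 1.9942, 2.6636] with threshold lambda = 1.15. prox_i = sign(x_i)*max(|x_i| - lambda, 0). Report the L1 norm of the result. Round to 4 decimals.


Soft-thresholding with lambda = 1.15:
prox(2.5355) = sign(2.5355)*max(|2.5355| - 1.15, 0) = 1.3855
prox(1.9942) = sign(1.9942)*max(|1.9942| - 1.15, 0) = 0.8442
prox(2.6636) = sign(2.6636)*max(|2.6636| - 1.15, 0) = 1.5136
prox(x) = [1.3855, 0.8442, 1.5136]
||prox(x)||_1 = 1.3855 + 0.8442 + 1.5136 = 3.7433


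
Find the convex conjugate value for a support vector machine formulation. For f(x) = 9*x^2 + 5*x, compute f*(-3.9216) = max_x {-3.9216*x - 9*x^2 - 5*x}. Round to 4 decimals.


f*(y) = sup_x {y*x - a*x^2 - b*x} = sup_x {(y-b)*x - a*x^2}
FOC: (y - b) - 2a*x = 0 => x* = (y - b)/(2a)
x* = (-3.9216 - 5)/(2*9) = -0.4956
f*(-3.9216) = (y-b)^2/(4a) = (-3.9216 - 5)^2/(4*9)
= 79.5949/36 = 2.211


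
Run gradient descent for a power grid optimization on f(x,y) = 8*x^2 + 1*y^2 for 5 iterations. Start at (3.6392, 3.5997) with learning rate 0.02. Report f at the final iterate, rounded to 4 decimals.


Gradient descent on f(x,y) = 8*x^2 + 1*y^2.
Starting point: (3.6392, 3.5997), alpha = 0.02
Step 1: grad_x = 2*8*3.6392 = 58.2272, grad_y = 2*1*3.5997 = 7.1994
  x_1 = 3.6392 - 0.02*58.2272 = 2.4747
  y_1 = 3.5997 - 0.02*7.1994 = 3.4557
Step 2: grad_x = 2*8*2.4747 = 39.5945, grad_y = 2*1*3.4557 = 6.9114
  x_2 = 2.4747 - 0.02*39.5945 = 1.6828
  y_2 = 3.4557 - 0.02*6.9114 = 3.3175
Step 3: grad_x = 2*8*1.6828 = 26.9243, grad_y = 2*1*3.3175 = 6.635
  x_3 = 1.6828 - 0.02*26.9243 = 1.1443
  y_3 = 3.3175 - 0.02*6.635 = 3.1848
Step 4: grad_x = 2*8*1.1443 = 18.3085, grad_y = 2*1*3.1848 = 6.3696
  x_4 = 1.1443 - 0.02*18.3085 = 0.7781
  y_4 = 3.1848 - 0.02*6.3696 = 3.0574
Step 5: grad_x = 2*8*0.7781 = 12.4498, grad_y = 2*1*3.0574 = 6.1148
  x_5 = 0.7781 - 0.02*12.4498 = 0.5291
  y_5 = 3.0574 - 0.02*6.1148 = 2.9351
f(0.5291, 2.9351) = 8*0.5291^2 + 1*2.9351^2 = 10.8545


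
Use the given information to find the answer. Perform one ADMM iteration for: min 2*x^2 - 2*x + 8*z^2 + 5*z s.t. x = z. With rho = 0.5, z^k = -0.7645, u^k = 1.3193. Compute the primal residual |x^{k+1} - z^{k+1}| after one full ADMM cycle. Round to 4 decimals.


ADMM iteration with rho = 0.5, z^k = -0.7645, u^k = 1.3193
Step 1: x-update.
Minimize 2*x^2 - 2*x + (0.5/2)*(x + 0.7645 + 1.3193)^2
FOC: (2*2 + 0.5)*x = 2 + 0.5*(-0.7645 - 1.3193)
x^{k+1} = 0.2129
Step 2: z-update.
Minimize 8*z^2 + 5*z + (0.5/2)*(0.2129 - z + 1.3193)^2
FOC: (2*8 + 0.5)*z = -5 + 0.5*(0.2129 + 1.3193)
z^{k+1} = -0.2566
Step 3: u-update.
u^{k+1} = 1.3193 + 0.2129 + 0.2566 = 1.7888
Step 4: Primal residual = |0.2129 + 0.2566| = 0.4695


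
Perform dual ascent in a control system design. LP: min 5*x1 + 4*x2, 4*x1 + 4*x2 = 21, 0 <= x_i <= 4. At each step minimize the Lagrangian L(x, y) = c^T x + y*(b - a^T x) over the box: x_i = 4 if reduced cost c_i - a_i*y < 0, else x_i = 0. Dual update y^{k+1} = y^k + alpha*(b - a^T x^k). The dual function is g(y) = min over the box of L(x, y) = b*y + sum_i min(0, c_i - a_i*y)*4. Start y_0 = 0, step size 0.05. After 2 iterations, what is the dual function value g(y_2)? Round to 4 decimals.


Dual ascent for LP: min 5*x1 + 4*x2, 4*x1 + 4*x2 = 21, 0 <= x_i <= 4
Step 1: y^k = 0.0, reduced costs: (5.0, 4.0)
  x^k = (0.0, 0.0), subgradient = b - a^T x = 21.0
  y^{k+1} = 0.0 + 0.05*21.0 = 1.05
Step 2: y^k = 1.05, reduced costs: (0.8, -0.2)
  x^k = (0.0, 4.0), subgradient = b - a^T x = 5.0
  y^{k+1} = 1.05 + 0.05*5.0 = 1.3
Dual objective at y_2 = 1.3: reduced costs (-0.2, -1.2), box minimizer x = (4.0, 4.0)
g(y_2) = b*y + (c1 - a1*y)*x1 + (c2 - a2*y)*x2 = 21*1.3 + (-0.2)*4.0 + (-1.2)*4.0 = 27.3 - 0.8 - 4.8 = 21.7


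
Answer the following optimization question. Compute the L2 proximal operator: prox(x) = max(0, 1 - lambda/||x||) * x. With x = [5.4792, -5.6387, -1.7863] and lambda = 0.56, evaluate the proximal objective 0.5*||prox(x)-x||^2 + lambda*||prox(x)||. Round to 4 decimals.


Step 1: Compute ||x||.
||x|| = 8.0627
Step 2: Compute scaling factor.
scale = max(0, 1 - 0.56/8.0627) = 0.9305
Step 3: prox(x) = [5.0986, -5.2471, -1.6622]
||prox(x)|| = 7.5027
Step 4: Proximal objective.
0.5*||prox-x||^2 = 0.1568
lambda*||prox|| = 4.2015
Total = 4.3583
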